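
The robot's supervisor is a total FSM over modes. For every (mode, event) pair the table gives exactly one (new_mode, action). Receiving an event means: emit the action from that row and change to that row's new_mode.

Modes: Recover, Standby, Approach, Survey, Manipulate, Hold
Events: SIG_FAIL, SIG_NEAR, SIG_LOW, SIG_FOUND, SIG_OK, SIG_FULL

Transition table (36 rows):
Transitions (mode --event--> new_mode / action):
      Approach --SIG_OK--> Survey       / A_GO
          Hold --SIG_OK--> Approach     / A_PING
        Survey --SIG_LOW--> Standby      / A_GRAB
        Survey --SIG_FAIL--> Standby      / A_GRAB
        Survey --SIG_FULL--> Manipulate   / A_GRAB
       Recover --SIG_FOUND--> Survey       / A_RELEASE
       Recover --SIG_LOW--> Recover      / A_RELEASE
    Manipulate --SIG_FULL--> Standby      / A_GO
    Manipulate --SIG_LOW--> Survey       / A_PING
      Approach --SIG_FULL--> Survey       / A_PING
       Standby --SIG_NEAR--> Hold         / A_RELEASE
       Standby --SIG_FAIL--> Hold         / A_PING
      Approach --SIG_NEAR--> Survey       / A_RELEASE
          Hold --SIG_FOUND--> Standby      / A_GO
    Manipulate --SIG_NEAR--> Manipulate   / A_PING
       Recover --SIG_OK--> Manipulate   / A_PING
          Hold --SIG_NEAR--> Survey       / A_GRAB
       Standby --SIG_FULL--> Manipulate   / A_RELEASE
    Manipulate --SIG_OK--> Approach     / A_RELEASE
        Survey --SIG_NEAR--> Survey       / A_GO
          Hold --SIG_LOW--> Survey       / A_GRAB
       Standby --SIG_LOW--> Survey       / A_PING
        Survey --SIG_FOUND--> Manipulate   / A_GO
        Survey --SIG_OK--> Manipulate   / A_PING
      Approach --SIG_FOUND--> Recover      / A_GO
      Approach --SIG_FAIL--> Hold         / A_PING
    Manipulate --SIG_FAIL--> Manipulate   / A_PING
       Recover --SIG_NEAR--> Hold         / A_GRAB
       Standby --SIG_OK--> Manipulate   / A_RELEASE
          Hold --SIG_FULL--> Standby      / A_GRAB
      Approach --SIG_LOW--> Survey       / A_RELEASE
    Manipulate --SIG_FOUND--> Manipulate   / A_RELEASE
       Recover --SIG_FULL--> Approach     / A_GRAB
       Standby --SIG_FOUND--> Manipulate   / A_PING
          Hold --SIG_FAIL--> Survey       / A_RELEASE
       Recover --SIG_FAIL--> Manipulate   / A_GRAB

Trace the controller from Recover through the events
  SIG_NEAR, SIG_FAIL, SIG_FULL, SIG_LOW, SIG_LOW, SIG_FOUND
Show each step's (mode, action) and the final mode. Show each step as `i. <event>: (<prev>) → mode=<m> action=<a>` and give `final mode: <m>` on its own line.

final mode: Manipulate

1. SIG_NEAR: (Recover) → mode=Hold action=A_GRAB
2. SIG_FAIL: (Hold) → mode=Survey action=A_RELEASE
3. SIG_FULL: (Survey) → mode=Manipulate action=A_GRAB
4. SIG_LOW: (Manipulate) → mode=Survey action=A_PING
5. SIG_LOW: (Survey) → mode=Standby action=A_GRAB
6. SIG_FOUND: (Standby) → mode=Manipulate action=A_PING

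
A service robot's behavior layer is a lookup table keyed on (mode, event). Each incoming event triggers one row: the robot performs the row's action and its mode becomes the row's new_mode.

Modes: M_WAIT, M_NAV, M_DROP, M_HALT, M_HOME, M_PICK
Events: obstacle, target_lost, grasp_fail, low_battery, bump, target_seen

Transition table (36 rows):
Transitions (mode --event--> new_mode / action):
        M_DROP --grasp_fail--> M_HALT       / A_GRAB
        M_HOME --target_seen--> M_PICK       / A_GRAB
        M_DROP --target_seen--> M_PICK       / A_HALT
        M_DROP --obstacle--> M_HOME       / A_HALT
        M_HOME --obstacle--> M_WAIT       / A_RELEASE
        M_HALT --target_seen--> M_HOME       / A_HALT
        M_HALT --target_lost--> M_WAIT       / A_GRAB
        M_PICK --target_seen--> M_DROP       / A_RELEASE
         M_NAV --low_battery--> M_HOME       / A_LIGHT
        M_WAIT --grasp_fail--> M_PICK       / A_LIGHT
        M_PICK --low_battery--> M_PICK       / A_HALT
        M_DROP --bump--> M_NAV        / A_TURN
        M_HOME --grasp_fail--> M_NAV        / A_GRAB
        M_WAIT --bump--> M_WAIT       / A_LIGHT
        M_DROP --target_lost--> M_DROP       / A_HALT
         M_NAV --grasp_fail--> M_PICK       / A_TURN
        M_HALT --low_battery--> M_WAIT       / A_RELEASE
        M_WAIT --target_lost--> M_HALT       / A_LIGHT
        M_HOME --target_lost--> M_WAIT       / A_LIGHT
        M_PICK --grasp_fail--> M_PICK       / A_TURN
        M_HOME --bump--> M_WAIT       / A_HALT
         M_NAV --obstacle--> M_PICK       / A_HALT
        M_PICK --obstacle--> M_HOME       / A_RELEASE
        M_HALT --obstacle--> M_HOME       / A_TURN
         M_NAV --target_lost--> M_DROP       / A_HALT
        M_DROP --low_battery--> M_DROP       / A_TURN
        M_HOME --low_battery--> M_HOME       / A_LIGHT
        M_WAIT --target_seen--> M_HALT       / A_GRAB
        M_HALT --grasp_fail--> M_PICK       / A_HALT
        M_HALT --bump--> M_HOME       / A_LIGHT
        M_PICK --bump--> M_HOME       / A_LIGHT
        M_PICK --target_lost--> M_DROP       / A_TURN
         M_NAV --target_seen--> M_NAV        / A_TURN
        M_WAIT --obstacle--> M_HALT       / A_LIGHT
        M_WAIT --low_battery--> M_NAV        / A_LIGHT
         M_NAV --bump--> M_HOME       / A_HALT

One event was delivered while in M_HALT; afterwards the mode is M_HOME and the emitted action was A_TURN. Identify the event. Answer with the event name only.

obstacle

try obstacle: (M_HALT, obstacle) → (M_HOME, A_TURN)  ← matches
try target_lost: (M_HALT, target_lost) → (M_WAIT, A_GRAB)
try grasp_fail: (M_HALT, grasp_fail) → (M_PICK, A_HALT)
try low_battery: (M_HALT, low_battery) → (M_WAIT, A_RELEASE)
try bump: (M_HALT, bump) → (M_HOME, A_LIGHT)
try target_seen: (M_HALT, target_seen) → (M_HOME, A_HALT)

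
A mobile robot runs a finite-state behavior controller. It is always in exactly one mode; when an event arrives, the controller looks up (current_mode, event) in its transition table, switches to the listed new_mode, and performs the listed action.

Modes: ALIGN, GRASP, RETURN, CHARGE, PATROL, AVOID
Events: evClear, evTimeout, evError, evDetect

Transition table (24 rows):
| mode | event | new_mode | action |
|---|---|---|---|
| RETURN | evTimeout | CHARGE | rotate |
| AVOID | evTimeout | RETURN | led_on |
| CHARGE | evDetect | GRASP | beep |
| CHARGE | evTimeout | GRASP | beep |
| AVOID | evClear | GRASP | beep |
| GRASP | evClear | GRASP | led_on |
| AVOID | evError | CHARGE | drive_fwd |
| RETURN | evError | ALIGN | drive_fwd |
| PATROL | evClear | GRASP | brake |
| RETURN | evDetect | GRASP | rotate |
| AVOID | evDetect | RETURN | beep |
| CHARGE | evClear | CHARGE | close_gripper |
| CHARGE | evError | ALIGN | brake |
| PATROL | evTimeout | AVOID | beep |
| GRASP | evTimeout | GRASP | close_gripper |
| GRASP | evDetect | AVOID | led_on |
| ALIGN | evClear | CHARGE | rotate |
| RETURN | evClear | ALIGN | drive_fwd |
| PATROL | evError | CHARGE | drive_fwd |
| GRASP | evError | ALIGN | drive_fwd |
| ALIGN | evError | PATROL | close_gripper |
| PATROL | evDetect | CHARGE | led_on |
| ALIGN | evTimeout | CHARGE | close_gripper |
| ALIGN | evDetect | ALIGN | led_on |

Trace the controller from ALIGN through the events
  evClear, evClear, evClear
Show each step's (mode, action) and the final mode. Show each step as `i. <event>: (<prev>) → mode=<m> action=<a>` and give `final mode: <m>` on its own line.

1. evClear: (ALIGN) → mode=CHARGE action=rotate
2. evClear: (CHARGE) → mode=CHARGE action=close_gripper
3. evClear: (CHARGE) → mode=CHARGE action=close_gripper

final mode: CHARGE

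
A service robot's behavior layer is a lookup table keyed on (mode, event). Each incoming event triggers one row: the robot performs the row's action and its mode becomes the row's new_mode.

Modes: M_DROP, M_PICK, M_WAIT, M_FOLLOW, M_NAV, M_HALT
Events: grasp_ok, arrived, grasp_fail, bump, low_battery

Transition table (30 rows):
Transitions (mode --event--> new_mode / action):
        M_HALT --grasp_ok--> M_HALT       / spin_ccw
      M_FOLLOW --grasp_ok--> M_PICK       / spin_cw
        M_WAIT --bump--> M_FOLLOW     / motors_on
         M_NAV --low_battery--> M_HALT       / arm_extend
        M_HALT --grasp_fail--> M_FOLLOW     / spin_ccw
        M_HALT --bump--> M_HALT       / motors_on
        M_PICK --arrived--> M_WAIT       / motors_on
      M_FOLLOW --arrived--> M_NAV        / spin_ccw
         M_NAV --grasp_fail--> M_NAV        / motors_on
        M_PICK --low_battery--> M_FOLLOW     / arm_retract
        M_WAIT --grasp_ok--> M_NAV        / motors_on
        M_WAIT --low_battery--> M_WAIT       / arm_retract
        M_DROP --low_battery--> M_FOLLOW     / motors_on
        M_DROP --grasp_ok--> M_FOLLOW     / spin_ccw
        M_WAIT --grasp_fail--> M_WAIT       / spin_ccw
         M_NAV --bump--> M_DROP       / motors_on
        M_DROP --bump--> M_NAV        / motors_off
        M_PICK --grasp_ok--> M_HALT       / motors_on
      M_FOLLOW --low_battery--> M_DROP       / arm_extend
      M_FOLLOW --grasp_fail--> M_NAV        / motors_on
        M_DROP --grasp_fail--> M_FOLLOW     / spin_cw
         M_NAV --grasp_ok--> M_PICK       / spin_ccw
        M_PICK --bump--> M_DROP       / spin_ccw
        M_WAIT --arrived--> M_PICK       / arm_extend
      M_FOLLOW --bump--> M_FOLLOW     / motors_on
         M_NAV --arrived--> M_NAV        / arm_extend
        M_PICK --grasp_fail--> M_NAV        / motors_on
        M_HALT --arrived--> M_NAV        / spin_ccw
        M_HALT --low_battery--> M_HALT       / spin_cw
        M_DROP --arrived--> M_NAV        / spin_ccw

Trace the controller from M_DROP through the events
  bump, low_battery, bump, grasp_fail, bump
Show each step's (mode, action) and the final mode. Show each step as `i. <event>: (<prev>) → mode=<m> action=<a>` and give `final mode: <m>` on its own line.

1. bump: (M_DROP) → mode=M_NAV action=motors_off
2. low_battery: (M_NAV) → mode=M_HALT action=arm_extend
3. bump: (M_HALT) → mode=M_HALT action=motors_on
4. grasp_fail: (M_HALT) → mode=M_FOLLOW action=spin_ccw
5. bump: (M_FOLLOW) → mode=M_FOLLOW action=motors_on

final mode: M_FOLLOW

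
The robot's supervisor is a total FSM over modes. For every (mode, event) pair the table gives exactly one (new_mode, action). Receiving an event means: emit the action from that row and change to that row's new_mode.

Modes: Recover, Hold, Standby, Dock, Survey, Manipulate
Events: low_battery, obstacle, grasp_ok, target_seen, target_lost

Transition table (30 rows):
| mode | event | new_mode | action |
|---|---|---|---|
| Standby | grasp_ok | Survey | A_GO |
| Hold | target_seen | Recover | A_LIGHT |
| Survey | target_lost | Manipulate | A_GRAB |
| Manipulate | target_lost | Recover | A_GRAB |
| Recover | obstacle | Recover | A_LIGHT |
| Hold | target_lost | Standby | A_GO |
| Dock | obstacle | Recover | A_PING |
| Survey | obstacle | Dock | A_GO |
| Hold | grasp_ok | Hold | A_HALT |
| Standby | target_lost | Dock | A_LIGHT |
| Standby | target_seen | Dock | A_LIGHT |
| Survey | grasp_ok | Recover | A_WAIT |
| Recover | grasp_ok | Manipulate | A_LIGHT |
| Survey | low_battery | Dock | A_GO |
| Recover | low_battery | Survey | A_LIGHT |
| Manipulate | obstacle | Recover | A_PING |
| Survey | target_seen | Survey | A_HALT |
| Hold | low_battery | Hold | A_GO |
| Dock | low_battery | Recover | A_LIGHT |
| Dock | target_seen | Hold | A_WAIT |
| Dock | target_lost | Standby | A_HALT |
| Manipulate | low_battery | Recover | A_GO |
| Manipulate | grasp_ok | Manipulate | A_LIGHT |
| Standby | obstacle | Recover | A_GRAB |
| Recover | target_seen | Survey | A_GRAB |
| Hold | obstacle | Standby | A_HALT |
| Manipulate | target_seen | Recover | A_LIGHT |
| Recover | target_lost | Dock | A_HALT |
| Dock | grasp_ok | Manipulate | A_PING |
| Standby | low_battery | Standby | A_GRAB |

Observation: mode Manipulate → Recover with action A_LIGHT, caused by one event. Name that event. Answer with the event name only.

target_seen

try low_battery: (Manipulate, low_battery) → (Recover, A_GO)
try obstacle: (Manipulate, obstacle) → (Recover, A_PING)
try grasp_ok: (Manipulate, grasp_ok) → (Manipulate, A_LIGHT)
try target_seen: (Manipulate, target_seen) → (Recover, A_LIGHT)  ← matches
try target_lost: (Manipulate, target_lost) → (Recover, A_GRAB)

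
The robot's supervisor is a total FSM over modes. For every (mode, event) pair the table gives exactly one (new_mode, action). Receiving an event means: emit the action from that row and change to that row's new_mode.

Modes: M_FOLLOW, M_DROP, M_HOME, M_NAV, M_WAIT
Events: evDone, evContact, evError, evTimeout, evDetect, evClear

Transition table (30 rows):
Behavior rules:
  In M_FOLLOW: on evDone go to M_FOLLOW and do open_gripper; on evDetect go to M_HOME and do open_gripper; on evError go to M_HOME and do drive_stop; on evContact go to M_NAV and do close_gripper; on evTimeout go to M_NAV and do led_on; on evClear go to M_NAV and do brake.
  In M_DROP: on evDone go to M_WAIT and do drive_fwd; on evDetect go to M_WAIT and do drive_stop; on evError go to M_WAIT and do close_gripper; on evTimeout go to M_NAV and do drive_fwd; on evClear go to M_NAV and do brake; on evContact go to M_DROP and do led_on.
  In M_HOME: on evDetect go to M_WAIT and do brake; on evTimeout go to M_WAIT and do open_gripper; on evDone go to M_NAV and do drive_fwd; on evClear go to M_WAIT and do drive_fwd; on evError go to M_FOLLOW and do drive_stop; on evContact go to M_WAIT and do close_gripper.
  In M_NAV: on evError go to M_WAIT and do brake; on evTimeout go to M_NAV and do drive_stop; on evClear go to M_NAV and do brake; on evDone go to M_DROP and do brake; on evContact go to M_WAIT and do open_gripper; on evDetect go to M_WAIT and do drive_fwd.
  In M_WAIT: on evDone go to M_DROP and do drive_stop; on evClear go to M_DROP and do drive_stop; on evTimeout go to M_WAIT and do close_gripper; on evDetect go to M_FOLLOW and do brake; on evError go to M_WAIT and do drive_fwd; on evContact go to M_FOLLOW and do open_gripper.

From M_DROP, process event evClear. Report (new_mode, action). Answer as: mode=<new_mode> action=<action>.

current mode = M_DROP; filter table to that mode:
  (M_DROP, evDone) → (M_WAIT, drive_fwd)
  (M_DROP, evDetect) → (M_WAIT, drive_stop)
  (M_DROP, evError) → (M_WAIT, close_gripper)
  (M_DROP, evTimeout) → (M_NAV, drive_fwd)
  (M_DROP, evClear) → (M_NAV, brake)  ← event matches
  (M_DROP, evContact) → (M_DROP, led_on)
event = evClear selects (M_NAV, brake)

mode=M_NAV action=brake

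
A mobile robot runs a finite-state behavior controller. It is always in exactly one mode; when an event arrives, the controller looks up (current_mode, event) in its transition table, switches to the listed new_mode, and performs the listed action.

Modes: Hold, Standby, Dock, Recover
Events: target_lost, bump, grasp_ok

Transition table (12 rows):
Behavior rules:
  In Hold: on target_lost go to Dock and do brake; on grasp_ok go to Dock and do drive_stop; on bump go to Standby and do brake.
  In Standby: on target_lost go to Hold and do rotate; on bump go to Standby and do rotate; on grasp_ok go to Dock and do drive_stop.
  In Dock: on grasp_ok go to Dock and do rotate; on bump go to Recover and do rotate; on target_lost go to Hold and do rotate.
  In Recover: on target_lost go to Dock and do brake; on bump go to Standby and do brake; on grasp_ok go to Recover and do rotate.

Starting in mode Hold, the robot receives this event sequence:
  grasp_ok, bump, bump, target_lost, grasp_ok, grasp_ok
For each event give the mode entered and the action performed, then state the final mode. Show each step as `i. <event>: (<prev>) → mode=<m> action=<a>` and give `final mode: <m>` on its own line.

final mode: Dock

1. grasp_ok: (Hold) → mode=Dock action=drive_stop
2. bump: (Dock) → mode=Recover action=rotate
3. bump: (Recover) → mode=Standby action=brake
4. target_lost: (Standby) → mode=Hold action=rotate
5. grasp_ok: (Hold) → mode=Dock action=drive_stop
6. grasp_ok: (Dock) → mode=Dock action=rotate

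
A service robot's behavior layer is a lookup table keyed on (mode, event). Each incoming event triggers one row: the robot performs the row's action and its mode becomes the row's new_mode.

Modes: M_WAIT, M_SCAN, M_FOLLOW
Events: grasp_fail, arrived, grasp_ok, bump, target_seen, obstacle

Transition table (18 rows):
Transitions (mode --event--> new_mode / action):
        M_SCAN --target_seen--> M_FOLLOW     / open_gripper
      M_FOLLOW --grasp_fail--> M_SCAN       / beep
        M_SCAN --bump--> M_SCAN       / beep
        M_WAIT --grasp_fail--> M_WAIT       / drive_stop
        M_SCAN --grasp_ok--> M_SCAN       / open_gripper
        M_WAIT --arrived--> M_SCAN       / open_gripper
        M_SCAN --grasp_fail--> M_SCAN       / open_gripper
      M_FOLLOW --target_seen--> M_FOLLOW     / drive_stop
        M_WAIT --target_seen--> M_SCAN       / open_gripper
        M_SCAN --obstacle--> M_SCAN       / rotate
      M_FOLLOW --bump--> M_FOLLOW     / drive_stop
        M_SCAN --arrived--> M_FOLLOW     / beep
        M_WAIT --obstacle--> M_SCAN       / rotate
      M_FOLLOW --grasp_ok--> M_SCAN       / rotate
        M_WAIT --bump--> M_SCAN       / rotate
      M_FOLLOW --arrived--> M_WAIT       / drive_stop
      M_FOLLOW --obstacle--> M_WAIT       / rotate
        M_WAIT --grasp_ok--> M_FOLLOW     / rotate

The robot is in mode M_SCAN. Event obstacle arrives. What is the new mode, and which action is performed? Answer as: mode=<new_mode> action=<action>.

mode=M_SCAN action=rotate

current mode = M_SCAN; filter table to that mode:
  (M_SCAN, target_seen) → (M_FOLLOW, open_gripper)
  (M_SCAN, bump) → (M_SCAN, beep)
  (M_SCAN, grasp_ok) → (M_SCAN, open_gripper)
  (M_SCAN, grasp_fail) → (M_SCAN, open_gripper)
  (M_SCAN, obstacle) → (M_SCAN, rotate)  ← event matches
  (M_SCAN, arrived) → (M_FOLLOW, beep)
event = obstacle selects (M_SCAN, rotate)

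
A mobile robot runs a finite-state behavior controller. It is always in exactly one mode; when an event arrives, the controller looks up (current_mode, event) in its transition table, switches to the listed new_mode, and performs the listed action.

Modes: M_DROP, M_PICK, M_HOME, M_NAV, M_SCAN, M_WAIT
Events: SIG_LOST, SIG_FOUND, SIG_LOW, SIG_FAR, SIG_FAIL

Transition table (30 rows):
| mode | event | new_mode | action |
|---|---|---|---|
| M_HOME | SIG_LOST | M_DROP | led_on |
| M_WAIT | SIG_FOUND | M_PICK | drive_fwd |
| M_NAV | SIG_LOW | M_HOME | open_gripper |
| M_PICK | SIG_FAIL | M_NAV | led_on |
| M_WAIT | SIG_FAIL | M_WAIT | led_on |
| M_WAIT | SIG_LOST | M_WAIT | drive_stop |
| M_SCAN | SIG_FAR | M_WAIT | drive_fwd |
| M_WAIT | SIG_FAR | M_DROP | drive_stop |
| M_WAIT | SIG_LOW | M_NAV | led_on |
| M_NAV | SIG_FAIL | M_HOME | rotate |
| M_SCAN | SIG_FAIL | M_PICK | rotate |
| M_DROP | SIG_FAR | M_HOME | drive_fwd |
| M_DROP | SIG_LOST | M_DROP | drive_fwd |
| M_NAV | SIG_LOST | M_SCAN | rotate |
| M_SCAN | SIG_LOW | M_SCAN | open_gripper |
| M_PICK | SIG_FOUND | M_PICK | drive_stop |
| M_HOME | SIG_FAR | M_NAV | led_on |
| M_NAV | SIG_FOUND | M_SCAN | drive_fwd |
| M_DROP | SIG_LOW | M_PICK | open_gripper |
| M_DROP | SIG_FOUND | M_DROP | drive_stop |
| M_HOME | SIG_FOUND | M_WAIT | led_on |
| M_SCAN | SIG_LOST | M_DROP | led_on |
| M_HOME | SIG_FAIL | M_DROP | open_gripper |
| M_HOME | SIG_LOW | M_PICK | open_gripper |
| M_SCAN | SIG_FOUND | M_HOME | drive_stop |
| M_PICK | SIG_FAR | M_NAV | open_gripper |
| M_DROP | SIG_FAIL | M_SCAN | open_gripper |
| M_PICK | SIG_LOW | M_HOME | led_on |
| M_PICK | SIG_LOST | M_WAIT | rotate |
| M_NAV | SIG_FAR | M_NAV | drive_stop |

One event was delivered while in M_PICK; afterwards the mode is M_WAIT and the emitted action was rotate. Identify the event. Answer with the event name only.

try SIG_LOST: (M_PICK, SIG_LOST) → (M_WAIT, rotate)  ← matches
try SIG_FOUND: (M_PICK, SIG_FOUND) → (M_PICK, drive_stop)
try SIG_LOW: (M_PICK, SIG_LOW) → (M_HOME, led_on)
try SIG_FAR: (M_PICK, SIG_FAR) → (M_NAV, open_gripper)
try SIG_FAIL: (M_PICK, SIG_FAIL) → (M_NAV, led_on)

SIG_LOST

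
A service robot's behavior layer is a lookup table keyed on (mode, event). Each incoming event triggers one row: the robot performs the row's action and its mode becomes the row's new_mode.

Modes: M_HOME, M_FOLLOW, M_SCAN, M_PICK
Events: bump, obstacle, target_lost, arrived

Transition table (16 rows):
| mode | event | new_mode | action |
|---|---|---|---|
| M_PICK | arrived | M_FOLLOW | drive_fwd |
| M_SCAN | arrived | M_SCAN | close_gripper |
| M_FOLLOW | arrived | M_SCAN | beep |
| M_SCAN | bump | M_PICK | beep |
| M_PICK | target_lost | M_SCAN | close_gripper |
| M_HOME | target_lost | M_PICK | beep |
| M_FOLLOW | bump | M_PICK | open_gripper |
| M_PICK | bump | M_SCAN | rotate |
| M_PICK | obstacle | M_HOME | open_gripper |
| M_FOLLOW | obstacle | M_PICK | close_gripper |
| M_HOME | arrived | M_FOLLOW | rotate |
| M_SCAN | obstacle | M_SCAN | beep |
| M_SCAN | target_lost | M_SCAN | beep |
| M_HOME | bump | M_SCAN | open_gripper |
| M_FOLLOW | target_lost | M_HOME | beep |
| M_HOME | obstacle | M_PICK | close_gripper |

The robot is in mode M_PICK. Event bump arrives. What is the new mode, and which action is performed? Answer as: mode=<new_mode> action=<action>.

mode=M_SCAN action=rotate

current mode = M_PICK; filter table to that mode:
  (M_PICK, arrived) → (M_FOLLOW, drive_fwd)
  (M_PICK, target_lost) → (M_SCAN, close_gripper)
  (M_PICK, bump) → (M_SCAN, rotate)  ← event matches
  (M_PICK, obstacle) → (M_HOME, open_gripper)
event = bump selects (M_SCAN, rotate)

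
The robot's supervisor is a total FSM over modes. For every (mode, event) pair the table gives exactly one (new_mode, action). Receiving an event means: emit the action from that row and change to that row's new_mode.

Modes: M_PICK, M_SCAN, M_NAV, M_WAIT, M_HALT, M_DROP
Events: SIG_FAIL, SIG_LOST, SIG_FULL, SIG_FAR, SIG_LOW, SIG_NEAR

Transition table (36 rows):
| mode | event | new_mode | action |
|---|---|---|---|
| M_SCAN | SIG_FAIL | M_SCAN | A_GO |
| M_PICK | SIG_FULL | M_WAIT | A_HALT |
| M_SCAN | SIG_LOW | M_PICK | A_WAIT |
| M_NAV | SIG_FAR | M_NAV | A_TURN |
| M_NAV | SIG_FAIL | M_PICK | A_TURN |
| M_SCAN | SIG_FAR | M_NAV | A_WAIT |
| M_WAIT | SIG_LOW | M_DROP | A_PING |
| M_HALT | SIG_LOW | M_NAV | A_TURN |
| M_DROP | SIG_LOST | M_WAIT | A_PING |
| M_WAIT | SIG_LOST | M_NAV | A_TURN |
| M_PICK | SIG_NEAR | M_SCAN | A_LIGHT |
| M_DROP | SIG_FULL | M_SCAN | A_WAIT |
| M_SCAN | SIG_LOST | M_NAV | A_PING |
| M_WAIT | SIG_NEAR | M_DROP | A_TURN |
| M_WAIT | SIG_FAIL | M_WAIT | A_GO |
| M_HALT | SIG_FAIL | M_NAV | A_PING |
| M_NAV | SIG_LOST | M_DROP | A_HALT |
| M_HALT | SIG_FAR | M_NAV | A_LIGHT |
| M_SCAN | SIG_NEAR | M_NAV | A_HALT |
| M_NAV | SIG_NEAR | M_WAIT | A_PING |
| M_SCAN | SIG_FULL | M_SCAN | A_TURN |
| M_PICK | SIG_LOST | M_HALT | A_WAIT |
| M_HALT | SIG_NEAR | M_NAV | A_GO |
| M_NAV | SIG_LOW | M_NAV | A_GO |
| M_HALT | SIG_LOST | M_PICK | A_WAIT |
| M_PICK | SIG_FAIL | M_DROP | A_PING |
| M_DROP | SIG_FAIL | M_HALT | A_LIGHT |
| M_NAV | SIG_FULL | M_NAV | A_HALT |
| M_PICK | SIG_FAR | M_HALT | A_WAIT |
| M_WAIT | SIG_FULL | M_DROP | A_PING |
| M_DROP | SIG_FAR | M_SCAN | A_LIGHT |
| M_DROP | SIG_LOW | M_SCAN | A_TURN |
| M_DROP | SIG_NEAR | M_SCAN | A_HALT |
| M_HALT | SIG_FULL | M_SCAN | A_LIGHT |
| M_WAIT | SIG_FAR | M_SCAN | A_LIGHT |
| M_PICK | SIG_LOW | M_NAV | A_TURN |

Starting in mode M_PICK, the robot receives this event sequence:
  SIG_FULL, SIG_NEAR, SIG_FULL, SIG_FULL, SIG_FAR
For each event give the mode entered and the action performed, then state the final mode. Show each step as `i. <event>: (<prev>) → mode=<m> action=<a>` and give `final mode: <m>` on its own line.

1. SIG_FULL: (M_PICK) → mode=M_WAIT action=A_HALT
2. SIG_NEAR: (M_WAIT) → mode=M_DROP action=A_TURN
3. SIG_FULL: (M_DROP) → mode=M_SCAN action=A_WAIT
4. SIG_FULL: (M_SCAN) → mode=M_SCAN action=A_TURN
5. SIG_FAR: (M_SCAN) → mode=M_NAV action=A_WAIT

final mode: M_NAV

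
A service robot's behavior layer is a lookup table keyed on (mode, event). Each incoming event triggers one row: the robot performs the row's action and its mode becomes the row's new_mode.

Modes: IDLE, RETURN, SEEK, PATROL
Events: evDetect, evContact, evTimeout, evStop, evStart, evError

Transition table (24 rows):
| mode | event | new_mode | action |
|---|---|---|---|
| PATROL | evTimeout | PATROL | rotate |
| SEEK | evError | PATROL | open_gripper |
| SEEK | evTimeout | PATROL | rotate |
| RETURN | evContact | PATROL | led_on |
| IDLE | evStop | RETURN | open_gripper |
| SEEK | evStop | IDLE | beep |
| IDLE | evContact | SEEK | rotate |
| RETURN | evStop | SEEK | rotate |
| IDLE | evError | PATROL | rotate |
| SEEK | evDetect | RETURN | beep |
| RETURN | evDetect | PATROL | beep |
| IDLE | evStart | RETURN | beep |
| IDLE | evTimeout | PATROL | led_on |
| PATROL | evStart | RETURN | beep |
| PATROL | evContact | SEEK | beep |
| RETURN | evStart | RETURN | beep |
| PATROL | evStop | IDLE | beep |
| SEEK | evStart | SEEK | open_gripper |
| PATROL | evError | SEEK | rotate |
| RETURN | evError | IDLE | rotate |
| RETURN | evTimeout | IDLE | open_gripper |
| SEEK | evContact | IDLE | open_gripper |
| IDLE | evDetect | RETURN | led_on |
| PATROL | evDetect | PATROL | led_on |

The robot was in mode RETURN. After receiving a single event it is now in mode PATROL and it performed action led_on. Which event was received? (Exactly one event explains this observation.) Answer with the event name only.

try evDetect: (RETURN, evDetect) → (PATROL, beep)
try evContact: (RETURN, evContact) → (PATROL, led_on)  ← matches
try evTimeout: (RETURN, evTimeout) → (IDLE, open_gripper)
try evStop: (RETURN, evStop) → (SEEK, rotate)
try evStart: (RETURN, evStart) → (RETURN, beep)
try evError: (RETURN, evError) → (IDLE, rotate)

evContact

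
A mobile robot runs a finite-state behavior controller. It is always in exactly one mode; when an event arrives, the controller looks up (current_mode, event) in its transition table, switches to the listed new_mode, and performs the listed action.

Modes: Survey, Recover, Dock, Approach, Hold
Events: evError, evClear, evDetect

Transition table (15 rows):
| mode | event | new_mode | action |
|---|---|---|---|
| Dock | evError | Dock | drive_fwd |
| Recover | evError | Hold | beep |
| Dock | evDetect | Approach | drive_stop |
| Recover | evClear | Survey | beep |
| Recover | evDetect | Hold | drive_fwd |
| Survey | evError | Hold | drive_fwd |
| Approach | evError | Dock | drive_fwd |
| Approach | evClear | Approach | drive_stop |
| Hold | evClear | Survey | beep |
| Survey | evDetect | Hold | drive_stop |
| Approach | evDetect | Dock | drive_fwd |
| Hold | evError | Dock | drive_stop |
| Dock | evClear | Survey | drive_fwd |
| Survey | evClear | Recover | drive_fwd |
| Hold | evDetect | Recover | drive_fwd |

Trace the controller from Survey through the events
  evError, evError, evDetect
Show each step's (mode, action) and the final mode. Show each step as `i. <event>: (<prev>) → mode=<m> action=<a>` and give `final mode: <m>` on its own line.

final mode: Approach

1. evError: (Survey) → mode=Hold action=drive_fwd
2. evError: (Hold) → mode=Dock action=drive_stop
3. evDetect: (Dock) → mode=Approach action=drive_stop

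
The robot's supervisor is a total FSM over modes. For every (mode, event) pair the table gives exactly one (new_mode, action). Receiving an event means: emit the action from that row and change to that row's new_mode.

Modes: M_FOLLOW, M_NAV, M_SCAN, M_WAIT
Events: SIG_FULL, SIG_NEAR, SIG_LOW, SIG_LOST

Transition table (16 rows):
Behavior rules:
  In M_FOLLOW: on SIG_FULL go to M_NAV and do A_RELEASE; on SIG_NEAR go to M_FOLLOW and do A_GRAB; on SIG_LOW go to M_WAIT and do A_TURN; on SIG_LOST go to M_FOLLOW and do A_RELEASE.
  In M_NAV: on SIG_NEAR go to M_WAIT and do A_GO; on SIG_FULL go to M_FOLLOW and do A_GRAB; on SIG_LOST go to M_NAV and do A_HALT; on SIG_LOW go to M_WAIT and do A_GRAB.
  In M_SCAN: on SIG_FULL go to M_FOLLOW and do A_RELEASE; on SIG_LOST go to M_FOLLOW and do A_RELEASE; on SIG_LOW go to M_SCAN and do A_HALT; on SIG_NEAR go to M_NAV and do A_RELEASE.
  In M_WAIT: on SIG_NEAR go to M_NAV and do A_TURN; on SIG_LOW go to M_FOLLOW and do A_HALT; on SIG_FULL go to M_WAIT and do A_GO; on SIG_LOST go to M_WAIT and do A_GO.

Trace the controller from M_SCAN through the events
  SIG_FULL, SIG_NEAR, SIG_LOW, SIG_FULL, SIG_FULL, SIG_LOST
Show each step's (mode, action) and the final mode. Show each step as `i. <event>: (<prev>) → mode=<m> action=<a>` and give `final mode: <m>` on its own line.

1. SIG_FULL: (M_SCAN) → mode=M_FOLLOW action=A_RELEASE
2. SIG_NEAR: (M_FOLLOW) → mode=M_FOLLOW action=A_GRAB
3. SIG_LOW: (M_FOLLOW) → mode=M_WAIT action=A_TURN
4. SIG_FULL: (M_WAIT) → mode=M_WAIT action=A_GO
5. SIG_FULL: (M_WAIT) → mode=M_WAIT action=A_GO
6. SIG_LOST: (M_WAIT) → mode=M_WAIT action=A_GO

final mode: M_WAIT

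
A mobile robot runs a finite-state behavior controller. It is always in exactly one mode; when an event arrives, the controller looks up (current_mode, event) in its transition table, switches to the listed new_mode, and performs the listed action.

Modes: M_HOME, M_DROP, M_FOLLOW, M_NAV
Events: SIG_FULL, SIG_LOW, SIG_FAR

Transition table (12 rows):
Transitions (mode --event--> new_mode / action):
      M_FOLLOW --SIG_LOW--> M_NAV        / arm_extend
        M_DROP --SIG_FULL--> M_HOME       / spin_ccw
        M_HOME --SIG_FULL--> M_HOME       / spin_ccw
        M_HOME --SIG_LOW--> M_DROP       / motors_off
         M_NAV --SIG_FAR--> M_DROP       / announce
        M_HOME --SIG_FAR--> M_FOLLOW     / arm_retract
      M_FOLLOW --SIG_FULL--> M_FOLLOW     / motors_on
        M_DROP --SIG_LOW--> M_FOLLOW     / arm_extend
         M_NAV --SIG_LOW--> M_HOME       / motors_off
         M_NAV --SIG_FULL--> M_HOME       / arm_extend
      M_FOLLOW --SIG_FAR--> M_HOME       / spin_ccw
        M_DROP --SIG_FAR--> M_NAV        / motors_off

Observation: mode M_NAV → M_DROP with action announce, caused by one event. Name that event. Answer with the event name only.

SIG_FAR

try SIG_FULL: (M_NAV, SIG_FULL) → (M_HOME, arm_extend)
try SIG_LOW: (M_NAV, SIG_LOW) → (M_HOME, motors_off)
try SIG_FAR: (M_NAV, SIG_FAR) → (M_DROP, announce)  ← matches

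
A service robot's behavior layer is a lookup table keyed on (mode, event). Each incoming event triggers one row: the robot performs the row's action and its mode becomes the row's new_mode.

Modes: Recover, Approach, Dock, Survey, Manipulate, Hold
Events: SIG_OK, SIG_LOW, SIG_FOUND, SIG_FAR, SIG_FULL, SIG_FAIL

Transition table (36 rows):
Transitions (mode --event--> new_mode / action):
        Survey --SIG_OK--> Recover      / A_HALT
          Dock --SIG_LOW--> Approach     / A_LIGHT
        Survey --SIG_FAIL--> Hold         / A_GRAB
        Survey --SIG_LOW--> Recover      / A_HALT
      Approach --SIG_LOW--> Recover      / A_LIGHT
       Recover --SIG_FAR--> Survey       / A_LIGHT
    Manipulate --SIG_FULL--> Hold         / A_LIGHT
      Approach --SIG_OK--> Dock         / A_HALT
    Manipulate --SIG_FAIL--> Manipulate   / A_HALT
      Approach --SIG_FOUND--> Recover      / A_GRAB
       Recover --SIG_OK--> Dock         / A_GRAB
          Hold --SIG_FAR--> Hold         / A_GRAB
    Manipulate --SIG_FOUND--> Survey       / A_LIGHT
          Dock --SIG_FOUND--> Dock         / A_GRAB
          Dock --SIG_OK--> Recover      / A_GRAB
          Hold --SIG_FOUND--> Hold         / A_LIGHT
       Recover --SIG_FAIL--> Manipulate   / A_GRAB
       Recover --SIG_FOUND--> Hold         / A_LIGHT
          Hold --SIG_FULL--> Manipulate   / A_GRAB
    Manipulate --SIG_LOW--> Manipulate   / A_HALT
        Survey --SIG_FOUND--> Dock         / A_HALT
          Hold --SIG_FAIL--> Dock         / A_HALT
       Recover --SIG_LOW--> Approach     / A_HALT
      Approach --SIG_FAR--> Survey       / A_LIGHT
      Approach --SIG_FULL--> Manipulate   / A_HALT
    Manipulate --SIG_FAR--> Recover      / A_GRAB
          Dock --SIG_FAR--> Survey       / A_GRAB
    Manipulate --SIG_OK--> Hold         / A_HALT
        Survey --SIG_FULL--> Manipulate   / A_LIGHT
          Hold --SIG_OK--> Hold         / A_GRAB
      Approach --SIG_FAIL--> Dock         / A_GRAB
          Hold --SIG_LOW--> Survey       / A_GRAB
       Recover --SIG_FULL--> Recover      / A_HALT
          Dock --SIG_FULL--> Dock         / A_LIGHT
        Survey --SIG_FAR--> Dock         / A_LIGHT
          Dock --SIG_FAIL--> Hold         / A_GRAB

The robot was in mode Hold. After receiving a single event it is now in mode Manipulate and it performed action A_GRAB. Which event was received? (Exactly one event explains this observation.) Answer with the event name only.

SIG_FULL

try SIG_OK: (Hold, SIG_OK) → (Hold, A_GRAB)
try SIG_LOW: (Hold, SIG_LOW) → (Survey, A_GRAB)
try SIG_FOUND: (Hold, SIG_FOUND) → (Hold, A_LIGHT)
try SIG_FAR: (Hold, SIG_FAR) → (Hold, A_GRAB)
try SIG_FULL: (Hold, SIG_FULL) → (Manipulate, A_GRAB)  ← matches
try SIG_FAIL: (Hold, SIG_FAIL) → (Dock, A_HALT)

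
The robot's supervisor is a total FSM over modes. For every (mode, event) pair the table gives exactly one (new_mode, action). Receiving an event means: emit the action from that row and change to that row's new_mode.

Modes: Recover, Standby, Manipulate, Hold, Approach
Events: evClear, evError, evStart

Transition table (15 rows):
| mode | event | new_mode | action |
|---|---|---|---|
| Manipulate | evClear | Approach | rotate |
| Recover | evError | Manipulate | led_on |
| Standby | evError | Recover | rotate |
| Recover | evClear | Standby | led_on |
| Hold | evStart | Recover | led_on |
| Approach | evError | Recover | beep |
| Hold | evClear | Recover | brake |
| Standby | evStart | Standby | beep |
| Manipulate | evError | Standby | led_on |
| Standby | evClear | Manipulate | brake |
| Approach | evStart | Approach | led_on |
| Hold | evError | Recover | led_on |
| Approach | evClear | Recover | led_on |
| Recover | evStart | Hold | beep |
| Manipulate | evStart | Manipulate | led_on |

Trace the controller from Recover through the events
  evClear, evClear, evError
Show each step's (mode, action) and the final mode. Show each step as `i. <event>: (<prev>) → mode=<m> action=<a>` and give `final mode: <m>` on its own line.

final mode: Standby

1. evClear: (Recover) → mode=Standby action=led_on
2. evClear: (Standby) → mode=Manipulate action=brake
3. evError: (Manipulate) → mode=Standby action=led_on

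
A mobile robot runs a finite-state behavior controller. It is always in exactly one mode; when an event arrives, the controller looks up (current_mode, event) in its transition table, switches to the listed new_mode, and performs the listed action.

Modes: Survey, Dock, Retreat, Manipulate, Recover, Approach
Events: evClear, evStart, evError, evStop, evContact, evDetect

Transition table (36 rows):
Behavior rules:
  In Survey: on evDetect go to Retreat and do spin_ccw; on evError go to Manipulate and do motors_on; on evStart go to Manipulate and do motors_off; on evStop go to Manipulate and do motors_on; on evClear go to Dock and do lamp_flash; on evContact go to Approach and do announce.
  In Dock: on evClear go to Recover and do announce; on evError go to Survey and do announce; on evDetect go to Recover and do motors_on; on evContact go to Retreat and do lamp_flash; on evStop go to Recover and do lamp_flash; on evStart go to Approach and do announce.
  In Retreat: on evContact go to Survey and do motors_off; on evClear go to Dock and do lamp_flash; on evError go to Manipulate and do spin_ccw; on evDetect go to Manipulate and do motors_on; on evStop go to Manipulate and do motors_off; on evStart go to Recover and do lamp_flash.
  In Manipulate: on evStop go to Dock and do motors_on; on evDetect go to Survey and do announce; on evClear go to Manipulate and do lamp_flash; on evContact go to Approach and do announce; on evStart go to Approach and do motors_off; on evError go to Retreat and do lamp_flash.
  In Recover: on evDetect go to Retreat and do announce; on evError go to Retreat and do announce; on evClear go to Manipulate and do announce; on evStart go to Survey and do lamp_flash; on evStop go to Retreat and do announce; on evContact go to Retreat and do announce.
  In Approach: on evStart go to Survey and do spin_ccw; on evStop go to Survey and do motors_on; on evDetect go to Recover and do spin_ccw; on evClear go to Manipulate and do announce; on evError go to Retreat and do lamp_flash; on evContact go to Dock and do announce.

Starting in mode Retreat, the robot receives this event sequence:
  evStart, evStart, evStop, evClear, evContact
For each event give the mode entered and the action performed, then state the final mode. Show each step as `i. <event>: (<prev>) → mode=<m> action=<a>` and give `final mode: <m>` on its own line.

final mode: Approach

1. evStart: (Retreat) → mode=Recover action=lamp_flash
2. evStart: (Recover) → mode=Survey action=lamp_flash
3. evStop: (Survey) → mode=Manipulate action=motors_on
4. evClear: (Manipulate) → mode=Manipulate action=lamp_flash
5. evContact: (Manipulate) → mode=Approach action=announce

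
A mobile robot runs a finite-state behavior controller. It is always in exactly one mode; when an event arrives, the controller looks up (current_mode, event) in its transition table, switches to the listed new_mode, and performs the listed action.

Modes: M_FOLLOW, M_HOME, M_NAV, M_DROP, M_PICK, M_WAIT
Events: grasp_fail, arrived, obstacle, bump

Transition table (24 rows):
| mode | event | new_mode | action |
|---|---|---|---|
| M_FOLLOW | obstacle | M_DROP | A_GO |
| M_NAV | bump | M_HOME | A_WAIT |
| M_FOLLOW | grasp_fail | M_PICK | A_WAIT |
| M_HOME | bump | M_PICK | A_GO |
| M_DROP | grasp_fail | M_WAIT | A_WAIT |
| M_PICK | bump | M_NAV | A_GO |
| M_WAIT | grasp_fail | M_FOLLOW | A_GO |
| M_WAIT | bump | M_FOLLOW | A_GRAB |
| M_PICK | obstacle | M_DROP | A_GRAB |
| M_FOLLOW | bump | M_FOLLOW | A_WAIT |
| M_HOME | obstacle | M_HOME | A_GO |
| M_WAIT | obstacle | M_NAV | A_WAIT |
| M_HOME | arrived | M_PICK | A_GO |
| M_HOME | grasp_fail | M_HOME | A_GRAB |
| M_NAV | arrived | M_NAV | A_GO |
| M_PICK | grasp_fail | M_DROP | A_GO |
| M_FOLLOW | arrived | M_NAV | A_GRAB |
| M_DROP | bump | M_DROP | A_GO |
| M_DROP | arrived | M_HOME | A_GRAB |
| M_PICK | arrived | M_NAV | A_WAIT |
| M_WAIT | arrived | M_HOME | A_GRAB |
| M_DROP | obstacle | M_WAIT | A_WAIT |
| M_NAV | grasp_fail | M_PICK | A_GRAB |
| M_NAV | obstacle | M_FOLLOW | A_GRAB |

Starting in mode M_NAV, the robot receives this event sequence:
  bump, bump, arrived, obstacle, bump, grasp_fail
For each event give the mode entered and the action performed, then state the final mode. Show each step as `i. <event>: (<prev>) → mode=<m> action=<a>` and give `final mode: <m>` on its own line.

final mode: M_PICK

1. bump: (M_NAV) → mode=M_HOME action=A_WAIT
2. bump: (M_HOME) → mode=M_PICK action=A_GO
3. arrived: (M_PICK) → mode=M_NAV action=A_WAIT
4. obstacle: (M_NAV) → mode=M_FOLLOW action=A_GRAB
5. bump: (M_FOLLOW) → mode=M_FOLLOW action=A_WAIT
6. grasp_fail: (M_FOLLOW) → mode=M_PICK action=A_WAIT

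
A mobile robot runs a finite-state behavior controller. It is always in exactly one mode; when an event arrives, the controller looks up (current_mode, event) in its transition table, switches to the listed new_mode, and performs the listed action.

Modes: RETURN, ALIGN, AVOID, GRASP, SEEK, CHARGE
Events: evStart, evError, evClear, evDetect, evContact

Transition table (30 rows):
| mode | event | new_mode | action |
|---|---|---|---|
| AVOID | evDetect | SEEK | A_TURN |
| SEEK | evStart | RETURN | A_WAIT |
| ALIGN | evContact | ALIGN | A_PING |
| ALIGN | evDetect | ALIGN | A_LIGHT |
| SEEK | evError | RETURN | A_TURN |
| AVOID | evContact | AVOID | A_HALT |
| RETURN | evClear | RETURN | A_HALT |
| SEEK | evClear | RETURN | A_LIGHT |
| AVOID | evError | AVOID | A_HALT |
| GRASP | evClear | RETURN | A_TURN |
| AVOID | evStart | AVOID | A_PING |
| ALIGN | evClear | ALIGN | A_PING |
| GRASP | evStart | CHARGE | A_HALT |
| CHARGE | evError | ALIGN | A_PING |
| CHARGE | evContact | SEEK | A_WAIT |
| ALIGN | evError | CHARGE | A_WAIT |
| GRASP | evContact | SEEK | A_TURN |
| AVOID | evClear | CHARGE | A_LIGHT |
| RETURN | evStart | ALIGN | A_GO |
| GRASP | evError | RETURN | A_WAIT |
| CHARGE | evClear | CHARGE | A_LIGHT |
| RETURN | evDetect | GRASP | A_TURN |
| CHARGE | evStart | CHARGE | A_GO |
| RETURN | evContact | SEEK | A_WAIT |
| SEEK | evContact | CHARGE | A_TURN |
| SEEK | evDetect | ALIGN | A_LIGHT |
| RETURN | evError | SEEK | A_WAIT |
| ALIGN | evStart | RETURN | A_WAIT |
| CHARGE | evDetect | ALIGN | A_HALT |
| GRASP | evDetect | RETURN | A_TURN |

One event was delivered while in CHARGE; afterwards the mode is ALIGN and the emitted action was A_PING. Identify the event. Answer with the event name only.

evError

try evStart: (CHARGE, evStart) → (CHARGE, A_GO)
try evError: (CHARGE, evError) → (ALIGN, A_PING)  ← matches
try evClear: (CHARGE, evClear) → (CHARGE, A_LIGHT)
try evDetect: (CHARGE, evDetect) → (ALIGN, A_HALT)
try evContact: (CHARGE, evContact) → (SEEK, A_WAIT)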